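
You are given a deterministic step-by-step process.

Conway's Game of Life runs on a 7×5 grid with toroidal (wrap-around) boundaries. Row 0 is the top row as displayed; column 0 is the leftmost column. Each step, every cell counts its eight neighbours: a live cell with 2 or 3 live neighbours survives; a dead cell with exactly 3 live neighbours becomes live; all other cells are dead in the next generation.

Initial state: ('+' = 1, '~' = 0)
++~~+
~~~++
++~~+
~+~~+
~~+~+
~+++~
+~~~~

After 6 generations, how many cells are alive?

0) ++~~+
~~~++
++~~+
~+~~+
~~+~+
~+++~
+~~~~
1) ~+~+~
~~++~
~++~~
~++~+
~~~~+
+++++
~~~+~
2) ~~~++
~~~+~
+~~~~
~++~~
~~~~~
+++~~
~~~~~
3) ~~~++
~~~+~
~++~~
~+~~~
+~~~~
~+~~~
+++++
4) ~+~~~
~~~++
~++~~
+++~~
++~~~
~~~+~
~+~~~
5) +~+~~
++~+~
~~~~+
~~~~~
+~~~+
+++~~
~~+~~
6) +~+++
++++~
+~~~+
+~~~+
+~~~+
+~+++
+~++~

21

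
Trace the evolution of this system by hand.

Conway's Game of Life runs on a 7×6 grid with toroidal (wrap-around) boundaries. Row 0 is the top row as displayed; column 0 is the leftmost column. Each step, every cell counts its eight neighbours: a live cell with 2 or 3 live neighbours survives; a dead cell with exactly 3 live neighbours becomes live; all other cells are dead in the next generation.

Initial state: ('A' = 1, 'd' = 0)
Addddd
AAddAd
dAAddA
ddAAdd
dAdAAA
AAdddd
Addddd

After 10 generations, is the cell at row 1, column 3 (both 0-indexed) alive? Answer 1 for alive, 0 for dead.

gen 0: Addddd
AAddAd
dAAddA
ddAAdd
dAdAAA
AAdddd
Addddd
gen 1: Addddd
ddAddd
ddddAA
dddddA
dAdAAA
dAAdAd
AddddA
gen 2: AAdddA
dddddA
ddddAA
dddAdd
dAdAdA
dAAddd
AddddA
gen 3: dAddAd
dddddd
ddddAA
AdAAdA
AAdAAd
dAAdAA
ddAddA
gen 4: dddddd
ddddAA
AddAAA
ddAddd
dddddd
dddddd
ddAddA
gen 5: ddddAA
AddAdd
AddAdd
dddAAA
dddddd
dddddd
dddddd
gen 6: ddddAA
AddAdd
AdAAdd
dddAAA
ddddAd
dddddd
dddddd
gen 7: ddddAA
AAAAdd
AAAddd
ddAddA
dddAAA
dddddd
dddddd
gen 8: AAAAAA
dddAAd
dddddA
ddAddA
dddAAA
ddddAd
dddddd
gen 9: AAAddA
dAdddd
dddAdA
AddAdA
dddAdA
dddAAA
AAAddd
gen 10: dddddA
dAddAA
ddAddA
AdAAdA
ddAAdd
dAdAdA
dddddd

0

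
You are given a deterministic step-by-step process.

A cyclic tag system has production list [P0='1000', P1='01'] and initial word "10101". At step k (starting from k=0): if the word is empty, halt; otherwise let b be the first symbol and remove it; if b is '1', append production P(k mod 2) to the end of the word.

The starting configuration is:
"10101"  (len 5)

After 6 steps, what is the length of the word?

13

t=0: "10101"  (len 5)
t=1: "01011000"  (len 8)
t=2: "1011000"  (len 7)
t=3: "0110001000"  (len 10)
t=4: "110001000"  (len 9)
t=5: "100010001000"  (len 12)
t=6: "0001000100001"  (len 13)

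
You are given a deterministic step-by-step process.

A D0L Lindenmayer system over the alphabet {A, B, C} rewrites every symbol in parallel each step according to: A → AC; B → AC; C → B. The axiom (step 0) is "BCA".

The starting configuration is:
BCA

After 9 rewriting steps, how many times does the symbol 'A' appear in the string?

0) BCA
1) ACBAC
2) ACBACACB
3) ACBACACBACBAC
4) ACBACACBACBACACBACACB
5) ACBACACBACBACACBACACBACBACACBACBAC
6) ACBACACBACBACACBACACBACBACACBACBACACBACACBACBACACBACACB
7) ACBACACBACBACACBACACBACBACACBACBACACBACACBACBACACBACACBACBACACBACBACACBACACBACBACACBACBAC
8) ACBACACBACBACACBACACBACBACACBACBACACBACACBACBACACBACACBACB…BACACBACACBACBACACBACACBACBACACBACBACACBACACBACBACACBACACB  (len 144)
9) ACBACACBACBACACBACACBACBACACBACBACACBACACBACBACACBACACBACB…BACACBACACBACBACACBACACBACBACACBACBACACBACACBACBACACBACBAC  (len 233)

89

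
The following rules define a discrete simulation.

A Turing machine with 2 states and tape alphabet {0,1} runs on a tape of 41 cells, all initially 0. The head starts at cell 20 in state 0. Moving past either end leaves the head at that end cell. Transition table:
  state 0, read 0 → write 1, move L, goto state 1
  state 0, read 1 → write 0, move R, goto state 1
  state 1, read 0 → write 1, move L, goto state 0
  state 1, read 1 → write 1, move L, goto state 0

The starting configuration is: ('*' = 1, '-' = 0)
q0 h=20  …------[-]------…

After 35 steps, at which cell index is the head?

k=0  q0 h=20  …------[-]------…
k=1  q1 h=19  …------[-]*-----…
k=2  q0 h=18  …------[-]**----…
k=3  q1 h=17  …------[-]***---…
k=4  q0 h=16  …------[-]****--…
k=5  q1 h=15  …------[-]*****-…
k=6  q0 h=14  …------[-]******…
k=7  q1 h=13  …------[-]******…
k=8  q0 h=12  …------[-]******…
k=9  q1 h=11  …------[-]******…
k=10  q0 h=10  …------[-]******…
k=11  q1 h= 9  …------[-]******…
k=12  q0 h= 8  …------[-]******…
k=13  q1 h= 7  …------[-]******…
k=14  q0 h= 6  |------[-]******…
k=15  q1 h= 5  |-----[-]******…
k=16  q0 h= 4  |----[-]******…
k=17  q1 h= 3  |---[-]******…
k=18  q0 h= 2  |--[-]******…
k=19  q1 h= 1  |-[-]******…
k=20  q0 h= 0  |[-]******…
k=21  q1 h= 0  |[*]******…
k=22  q0 h= 0  |[*]******…
k=23  q1 h= 1  |-[*]******…
k=24  q0 h= 0  |[-]******…
k=25  q1 h= 0  |[*]******…
k=26  q0 h= 0  |[*]******…
k=27  q1 h= 1  |-[*]******…
k=28  q0 h= 0  |[-]******…
k=29  q1 h= 0  |[*]******…
k=30  q0 h= 0  |[*]******…
k=31  q1 h= 1  |-[*]******…
k=32  q0 h= 0  |[-]******…
k=33  q1 h= 0  |[*]******…
k=34  q0 h= 0  |[*]******…
k=35  q1 h= 1  |-[*]******…

1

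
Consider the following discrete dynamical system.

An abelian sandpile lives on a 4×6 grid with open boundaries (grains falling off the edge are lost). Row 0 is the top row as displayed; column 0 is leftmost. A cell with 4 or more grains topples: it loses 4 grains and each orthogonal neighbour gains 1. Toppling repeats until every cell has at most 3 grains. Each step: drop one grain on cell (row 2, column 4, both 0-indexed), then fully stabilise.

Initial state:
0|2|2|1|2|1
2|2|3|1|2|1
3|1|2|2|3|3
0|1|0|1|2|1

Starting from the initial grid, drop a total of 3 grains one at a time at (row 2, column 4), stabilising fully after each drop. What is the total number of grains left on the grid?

t=0: 0|2|2|1|2|1
2|2|3|1|2|1
3|1|2|2|3|3
0|1|0|1|2|1
t=1: 0|2|2|1|2|1
2|2|3|1|3|2
3|1|2|3|1|0
0|1|0|1|3|2
t=2: 0|2|2|1|2|1
2|2|3|1|3|2
3|1|2|3|2|0
0|1|0|1|3|2
t=3: 0|2|2|1|2|1
2|2|3|1|3|2
3|1|2|3|3|0
0|1|0|1|3|2

40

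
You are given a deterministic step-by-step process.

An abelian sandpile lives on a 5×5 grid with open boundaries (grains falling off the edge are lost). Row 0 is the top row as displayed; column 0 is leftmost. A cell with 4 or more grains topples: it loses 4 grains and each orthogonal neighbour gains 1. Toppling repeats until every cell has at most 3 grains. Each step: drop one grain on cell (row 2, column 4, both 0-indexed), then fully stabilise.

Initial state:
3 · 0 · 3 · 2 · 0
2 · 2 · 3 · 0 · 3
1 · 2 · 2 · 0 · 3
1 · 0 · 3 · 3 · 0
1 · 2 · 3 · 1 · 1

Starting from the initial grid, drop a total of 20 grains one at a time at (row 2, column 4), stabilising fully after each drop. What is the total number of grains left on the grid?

t=0: 3 · 0 · 3 · 2 · 0
2 · 2 · 3 · 0 · 3
1 · 2 · 2 · 0 · 3
1 · 0 · 3 · 3 · 0
1 · 2 · 3 · 1 · 1
t=1: 3 · 0 · 3 · 2 · 1
2 · 2 · 3 · 1 · 0
1 · 2 · 2 · 1 · 1
1 · 0 · 3 · 3 · 1
1 · 2 · 3 · 1 · 1
t=2: 3 · 0 · 3 · 2 · 1
2 · 2 · 3 · 1 · 0
1 · 2 · 2 · 1 · 2
1 · 0 · 3 · 3 · 1
1 · 2 · 3 · 1 · 1
t=3: 3 · 0 · 3 · 2 · 1
2 · 2 · 3 · 1 · 0
1 · 2 · 2 · 1 · 3
1 · 0 · 3 · 3 · 1
1 · 2 · 3 · 1 · 1
t=4: 3 · 0 · 3 · 2 · 1
2 · 2 · 3 · 1 · 1
1 · 2 · 2 · 2 · 0
1 · 0 · 3 · 3 · 2
1 · 2 · 3 · 1 · 1
t=5: 3 · 0 · 3 · 2 · 1
2 · 2 · 3 · 1 · 1
1 · 2 · 2 · 2 · 1
1 · 0 · 3 · 3 · 2
1 · 2 · 3 · 1 · 1
t=6: 3 · 0 · 3 · 2 · 1
2 · 2 · 3 · 1 · 1
1 · 2 · 2 · 2 · 2
1 · 0 · 3 · 3 · 2
1 · 2 · 3 · 1 · 1
t=7: 3 · 0 · 3 · 2 · 1
2 · 2 · 3 · 1 · 1
1 · 2 · 2 · 2 · 3
1 · 0 · 3 · 3 · 2
1 · 2 · 3 · 1 · 1
t=8: 3 · 0 · 3 · 2 · 1
2 · 2 · 3 · 1 · 2
1 · 2 · 2 · 3 · 0
1 · 0 · 3 · 3 · 3
1 · 2 · 3 · 1 · 1
t=9: 3 · 0 · 3 · 2 · 1
2 · 2 · 3 · 1 · 2
1 · 2 · 2 · 3 · 1
1 · 0 · 3 · 3 · 3
1 · 2 · 3 · 1 · 1
t=10: 3 · 0 · 3 · 2 · 1
2 · 2 · 3 · 1 · 2
1 · 2 · 2 · 3 · 2
1 · 0 · 3 · 3 · 3
1 · 2 · 3 · 1 · 1
t=11: 3 · 0 · 3 · 2 · 1
2 · 2 · 3 · 1 · 2
1 · 2 · 2 · 3 · 3
1 · 0 · 3 · 3 · 3
1 · 2 · 3 · 1 · 1
t=12: 3 · 1 · 0 · 3 · 1
2 · 3 · 1 · 3 · 3
1 · 3 · 1 · 2 · 2
1 · 1 · 2 · 2 · 1
1 · 3 · 0 · 3 · 2
t=13: 3 · 1 · 0 · 3 · 1
2 · 3 · 1 · 3 · 3
1 · 3 · 1 · 2 · 3
1 · 1 · 2 · 2 · 1
1 · 3 · 0 · 3 · 2
t=14: 3 · 1 · 1 · 0 · 3
2 · 3 · 2 · 2 · 1
1 · 3 · 2 · 0 · 2
1 · 1 · 2 · 3 · 2
1 · 3 · 0 · 3 · 2
t=15: 3 · 1 · 1 · 0 · 3
2 · 3 · 2 · 2 · 1
1 · 3 · 2 · 0 · 3
1 · 1 · 2 · 3 · 2
1 · 3 · 0 · 3 · 2
t=16: 3 · 1 · 1 · 0 · 3
2 · 3 · 2 · 2 · 2
1 · 3 · 2 · 1 · 0
1 · 1 · 2 · 3 · 3
1 · 3 · 0 · 3 · 2
t=17: 3 · 1 · 1 · 0 · 3
2 · 3 · 2 · 2 · 2
1 · 3 · 2 · 1 · 1
1 · 1 · 2 · 3 · 3
1 · 3 · 0 · 3 · 2
t=18: 3 · 1 · 1 · 0 · 3
2 · 3 · 2 · 2 · 2
1 · 3 · 2 · 1 · 2
1 · 1 · 2 · 3 · 3
1 · 3 · 0 · 3 · 2
t=19: 3 · 1 · 1 · 0 · 3
2 · 3 · 2 · 2 · 2
1 · 3 · 2 · 1 · 3
1 · 1 · 2 · 3 · 3
1 · 3 · 0 · 3 · 2
t=20: 3 · 1 · 1 · 0 · 3
2 · 3 · 2 · 2 · 3
1 · 3 · 2 · 3 · 1
1 · 1 · 3 · 1 · 2
1 · 3 · 1 · 1 · 0

44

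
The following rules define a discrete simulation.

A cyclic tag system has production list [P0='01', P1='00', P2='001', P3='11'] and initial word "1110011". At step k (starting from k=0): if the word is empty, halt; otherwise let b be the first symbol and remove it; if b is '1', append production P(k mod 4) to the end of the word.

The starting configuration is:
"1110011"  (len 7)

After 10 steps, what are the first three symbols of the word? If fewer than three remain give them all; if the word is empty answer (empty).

gen 0: "1110011"  (len 7)
gen 1: "11001101"  (len 8)
gen 2: "100110100"  (len 9)
gen 3: "00110100001"  (len 11)
gen 4: "0110100001"  (len 10)
gen 5: "110100001"  (len 9)
gen 6: "1010000100"  (len 10)
gen 7: "010000100001"  (len 12)
gen 8: "10000100001"  (len 11)
gen 9: "000010000101"  (len 12)
gen 10: "00010000101"  (len 11)

000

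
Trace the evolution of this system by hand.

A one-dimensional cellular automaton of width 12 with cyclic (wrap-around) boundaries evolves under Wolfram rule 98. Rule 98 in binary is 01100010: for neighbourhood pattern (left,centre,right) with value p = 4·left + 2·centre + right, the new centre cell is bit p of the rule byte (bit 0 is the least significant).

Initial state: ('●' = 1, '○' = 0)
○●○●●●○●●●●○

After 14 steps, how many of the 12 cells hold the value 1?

t=0: ○●○●●●○●●●●○
t=1: ●○●○○●●○○○●○
t=2: ○●○○●○●○○●○●
t=3: ●○○●○●○○●○●○
t=4: ○○●○●○○●○●○●
t=5: ○●○●○○●○●○●○
t=6: ●○●○○●○●○●○○
t=7: ○●○○●○●○●○○●
t=8: ●○○●○●○●○○●○
t=9: ○○●○●○●○○●○●
t=10: ○●○●○●○○●○●○
t=11: ●○●○●○○●○●○○
t=12: ○●○●○○●○●○○●
t=13: ●○●○○●○●○○●○
t=14: ○●○○●○●○○●○●

5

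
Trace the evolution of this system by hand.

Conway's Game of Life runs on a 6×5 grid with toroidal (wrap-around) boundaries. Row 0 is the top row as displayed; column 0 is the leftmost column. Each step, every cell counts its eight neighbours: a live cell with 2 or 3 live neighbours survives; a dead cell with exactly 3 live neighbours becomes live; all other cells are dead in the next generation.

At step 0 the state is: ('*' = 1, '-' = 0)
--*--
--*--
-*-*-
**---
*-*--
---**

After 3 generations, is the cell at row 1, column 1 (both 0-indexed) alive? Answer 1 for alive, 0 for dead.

0) --*--
--*--
-*-*-
**---
*-*--
---**
1) --*--
-***-
**---
*---*
*-**-
-****
2) *---*
*--*-
---*-
--**-
-----
*---*
3) -*-*-
*--*-
---*-
--**-
---**
*---*

0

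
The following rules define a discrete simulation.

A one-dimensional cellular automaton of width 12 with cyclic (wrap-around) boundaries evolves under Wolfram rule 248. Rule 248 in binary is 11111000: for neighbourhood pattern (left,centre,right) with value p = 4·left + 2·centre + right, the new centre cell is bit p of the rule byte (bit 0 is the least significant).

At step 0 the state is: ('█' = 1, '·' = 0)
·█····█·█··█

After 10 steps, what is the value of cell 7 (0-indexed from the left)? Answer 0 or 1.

0

[0] ·█····█·█··█
[1] █·█····█·█··
[2] ·█·█····█·█·
[3] ··█·█····█·█
[4] █··█·█····█·
[5] ·█··█·█····█
[6] █·█··█·█····
[7] ·█·█··█·█···
[8] ··█·█··█·█··
[9] ···█·█··█·█·
[10] ····█·█··█·█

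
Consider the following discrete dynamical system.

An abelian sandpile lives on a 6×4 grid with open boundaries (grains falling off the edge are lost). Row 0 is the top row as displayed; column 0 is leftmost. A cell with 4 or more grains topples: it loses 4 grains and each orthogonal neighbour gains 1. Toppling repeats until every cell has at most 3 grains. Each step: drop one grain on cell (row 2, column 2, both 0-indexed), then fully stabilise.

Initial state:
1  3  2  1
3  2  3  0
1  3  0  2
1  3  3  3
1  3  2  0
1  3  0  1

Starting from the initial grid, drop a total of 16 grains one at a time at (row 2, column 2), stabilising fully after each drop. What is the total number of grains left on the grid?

47

step 0: 1  3  2  1
3  2  3  0
1  3  0  2
1  3  3  3
1  3  2  0
1  3  0  1
step 1: 1  3  2  1
3  2  3  0
1  3  1  2
1  3  3  3
1  3  2  0
1  3  0  1
step 2: 1  3  2  1
3  2  3  0
1  3  2  2
1  3  3  3
1  3  2  0
1  3  0  1
step 3: 1  3  2  1
3  2  3  0
1  3  3  2
1  3  3  3
1  3  2  0
1  3  0  1
step 4: 3  1  0  2
0  2  3  2
3  3  1  1
2  3  0  2
2  2  1  2
2  0  2  1
step 5: 3  1  0  2
0  2  3  2
3  3  2  1
2  3  0  2
2  2  1  2
2  0  2  1
step 6: 3  1  0  2
0  2  3  2
3  3  3  1
2  3  0  2
2  2  1  2
2  0  2  1
step 7: 3  2  1  2
2  0  1  3
1  3  2  2
0  1  2  2
3  3  1  2
2  0  2  1
step 8: 3  2  1  2
2  0  1  3
1  3  3  2
0  1  2  2
3  3  1  2
2  0  2  1
step 9: 3  2  1  2
2  1  2  3
2  0  1  3
0  2  3  2
3  3  1  2
2  0  2  1
step 10: 3  2  1  2
2  1  2  3
2  0  2  3
0  2  3  2
3  3  1  2
2  0  2  1
step 11: 3  2  1  2
2  1  2  3
2  0  3  3
0  2  3  2
3  3  1  2
2  0  2  1
step 12: 3  2  2  3
2  2  0  1
2  1  3  2
0  3  1  0
3  3  2  3
2  0  2  1
step 13: 3  2  2  3
2  2  1  1
2  2  0  3
0  3  2  0
3  3  2  3
2  0  2  1
step 14: 3  2  2  3
2  2  1  1
2  2  1  3
0  3  2  0
3  3  2  3
2  0  2  1
step 15: 3  2  2  3
2  2  1  1
2  2  2  3
0  3  2  0
3  3  2  3
2  0  2  1
step 16: 3  2  2  3
2  2  1  1
2  2  3  3
0  3  2  0
3  3  2  3
2  0  2  1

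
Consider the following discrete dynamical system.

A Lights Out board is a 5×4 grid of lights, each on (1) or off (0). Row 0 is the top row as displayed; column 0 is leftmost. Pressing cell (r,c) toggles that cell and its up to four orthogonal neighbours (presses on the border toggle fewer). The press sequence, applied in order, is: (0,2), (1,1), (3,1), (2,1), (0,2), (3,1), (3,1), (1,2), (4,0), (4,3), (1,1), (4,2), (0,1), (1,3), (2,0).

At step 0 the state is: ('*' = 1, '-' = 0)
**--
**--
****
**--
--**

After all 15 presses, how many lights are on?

t=0: **--
**--
****
**--
--**
t=1: *-**
***-
****
**--
--**
t=2: ****
----
*-**
**--
--**
t=3: ****
----
****
--*-
-***
t=4: ****
-*--
---*
-**-
-***
t=5: *---
-**-
---*
-**-
-***
t=6: *---
-**-
-*-*
*---
--**
t=7: *---
-**-
---*
-**-
-***
t=8: *-*-
---*
--**
-**-
-***
t=9: *-*-
---*
--**
***-
*-**
t=10: *-*-
---*
--**
****
*---
t=11: ***-
****
-***
****
*---
t=12: ***-
****
-***
**-*
****
t=13: ----
*-**
-***
**-*
****
t=14: ---*
*---
-**-
**-*
****
t=15: ---*
----
*-*-
-*-*
****

9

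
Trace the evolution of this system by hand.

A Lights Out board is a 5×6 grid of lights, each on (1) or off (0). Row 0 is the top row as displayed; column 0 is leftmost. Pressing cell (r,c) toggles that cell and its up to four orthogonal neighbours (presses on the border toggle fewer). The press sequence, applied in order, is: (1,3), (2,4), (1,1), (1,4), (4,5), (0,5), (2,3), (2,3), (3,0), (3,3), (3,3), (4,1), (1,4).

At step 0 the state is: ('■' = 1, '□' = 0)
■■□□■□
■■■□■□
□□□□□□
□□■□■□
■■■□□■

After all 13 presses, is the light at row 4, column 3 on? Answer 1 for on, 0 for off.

0

gen 0: ■■□□■□
■■■□■□
□□□□□□
□□■□■□
■■■□□■
gen 1: ■■□■■□
■■□■□□
□□□■□□
□□■□■□
■■■□□■
gen 2: ■■□■■□
■■□■■□
□□□□■■
□□■□□□
■■■□□■
gen 3: ■□□■■□
□□■■■□
□■□□■■
□□■□□□
■■■□□■
gen 4: ■□□■□□
□□■□□■
□■□□□■
□□■□□□
■■■□□■
gen 5: ■□□■□□
□□■□□■
□■□□□■
□□■□□■
■■■□■□
gen 6: ■□□■■■
□□■□□□
□■□□□■
□□■□□■
■■■□■□
gen 7: ■□□■■■
□□■■□□
□■■■■■
□□■■□■
■■■□■□
gen 8: ■□□■■■
□□■□□□
□■□□□■
□□■□□■
■■■□■□
gen 9: ■□□■■■
□□■□□□
■■□□□■
■■■□□■
□■■□■□
gen 10: ■□□■■■
□□■□□□
■■□■□■
■■□■■■
□■■■■□
gen 11: ■□□■■■
□□■□□□
■■□□□■
■■■□□■
□■■□■□
gen 12: ■□□■■■
□□■□□□
■■□□□■
■□■□□■
■□□□■□
gen 13: ■□□■□■
□□■■■■
■■□□■■
■□■□□■
■□□□■□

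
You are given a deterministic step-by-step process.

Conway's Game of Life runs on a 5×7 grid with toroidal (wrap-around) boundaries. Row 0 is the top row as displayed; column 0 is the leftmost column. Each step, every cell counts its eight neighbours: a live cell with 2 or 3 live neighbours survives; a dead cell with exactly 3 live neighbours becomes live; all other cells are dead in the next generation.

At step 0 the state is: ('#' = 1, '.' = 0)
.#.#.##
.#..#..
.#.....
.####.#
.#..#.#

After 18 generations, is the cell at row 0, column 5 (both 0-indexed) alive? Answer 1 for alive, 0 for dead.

k=0  .#.#.##
.#..#..
.#.....
.####.#
.#..#.#
k=1  .#.#..#
.#..##.
.#..##.
.#.##..
.#....#
k=2  .#..#.#
.#.#..#
##.....
.#.##..
.#.###.
k=3  .#....#
.#...##
.#.##..
.#.#.#.
.#.....
k=4  .##..##
.#..###
.#.#..#
##.#...
.#.....
k=5  .##.#.#
.#.##..
.#.#..#
.#.....
......#
k=6  .##.#..
.#..#..
.#.##..
..#....
.##..#.
k=7  #...##.
##..##.
.#.##..
....#..
.......
k=8  ##..##.
###....
####...
...##..
....##.
k=9  #.####.
....#..
#...#..
.#...#.
......#
k=10  ...####
.#....#
....##.
#....##
####..#
k=11  ...##..
#..#..#
....#..
..##...
.###...
k=12  ##..#..
...#.#.
..#.#..
.#..#..
.#.....
k=13  ###.#..
.###.#.
..#.##.
.###...
.##....
k=14  #...#..
#....##
.....#.
....#..
.......
k=15  #....#.
#...##.
....##.
.......
.......
k=16  ....##.
.......
....###
.......
.......
k=17  .......
......#
.....#.
.....#.
.......
k=18  .......
.......
.....##
.......
.......

0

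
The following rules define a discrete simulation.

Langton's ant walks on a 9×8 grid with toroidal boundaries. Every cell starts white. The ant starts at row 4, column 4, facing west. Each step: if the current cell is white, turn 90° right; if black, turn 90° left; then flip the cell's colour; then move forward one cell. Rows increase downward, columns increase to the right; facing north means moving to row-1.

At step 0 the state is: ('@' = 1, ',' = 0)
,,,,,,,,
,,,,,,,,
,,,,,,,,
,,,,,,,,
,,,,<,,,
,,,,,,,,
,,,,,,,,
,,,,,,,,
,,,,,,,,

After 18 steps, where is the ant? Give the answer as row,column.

[0] ,,,,,,,,
,,,,,,,,
,,,,,,,,
,,,,,,,,
,,,,<,,,
,,,,,,,,
,,,,,,,,
,,,,,,,,
,,,,,,,,
[1] ,,,,,,,,
,,,,,,,,
,,,,,,,,
,,,,^,,,
,,,,@,,,
,,,,,,,,
,,,,,,,,
,,,,,,,,
,,,,,,,,
[2] ,,,,,,,,
,,,,,,,,
,,,,,,,,
,,,,@>,,
,,,,@,,,
,,,,,,,,
,,,,,,,,
,,,,,,,,
,,,,,,,,
[3] ,,,,,,,,
,,,,,,,,
,,,,,,,,
,,,,@@,,
,,,,@v,,
,,,,,,,,
,,,,,,,,
,,,,,,,,
,,,,,,,,
[4] ,,,,,,,,
,,,,,,,,
,,,,,,,,
,,,,@@,,
,,,,<@,,
,,,,,,,,
,,,,,,,,
,,,,,,,,
,,,,,,,,
[5] ,,,,,,,,
,,,,,,,,
,,,,,,,,
,,,,@@,,
,,,,,@,,
,,,,v,,,
,,,,,,,,
,,,,,,,,
,,,,,,,,
[6] ,,,,,,,,
,,,,,,,,
,,,,,,,,
,,,,@@,,
,,,,,@,,
,,,<@,,,
,,,,,,,,
,,,,,,,,
,,,,,,,,
[7] ,,,,,,,,
,,,,,,,,
,,,,,,,,
,,,,@@,,
,,,^,@,,
,,,@@,,,
,,,,,,,,
,,,,,,,,
,,,,,,,,
[8] ,,,,,,,,
,,,,,,,,
,,,,,,,,
,,,,@@,,
,,,@>@,,
,,,@@,,,
,,,,,,,,
,,,,,,,,
,,,,,,,,
[9] ,,,,,,,,
,,,,,,,,
,,,,,,,,
,,,,@@,,
,,,@@@,,
,,,@v,,,
,,,,,,,,
,,,,,,,,
,,,,,,,,
[10] ,,,,,,,,
,,,,,,,,
,,,,,,,,
,,,,@@,,
,,,@@@,,
,,,@,>,,
,,,,,,,,
,,,,,,,,
,,,,,,,,
[11] ,,,,,,,,
,,,,,,,,
,,,,,,,,
,,,,@@,,
,,,@@@,,
,,,@,@,,
,,,,,v,,
,,,,,,,,
,,,,,,,,
[12] ,,,,,,,,
,,,,,,,,
,,,,,,,,
,,,,@@,,
,,,@@@,,
,,,@,@,,
,,,,<@,,
,,,,,,,,
,,,,,,,,
[13] ,,,,,,,,
,,,,,,,,
,,,,,,,,
,,,,@@,,
,,,@@@,,
,,,@^@,,
,,,,@@,,
,,,,,,,,
,,,,,,,,
[14] ,,,,,,,,
,,,,,,,,
,,,,,,,,
,,,,@@,,
,,,@@@,,
,,,@@>,,
,,,,@@,,
,,,,,,,,
,,,,,,,,
[15] ,,,,,,,,
,,,,,,,,
,,,,,,,,
,,,,@@,,
,,,@@^,,
,,,@@,,,
,,,,@@,,
,,,,,,,,
,,,,,,,,
[16] ,,,,,,,,
,,,,,,,,
,,,,,,,,
,,,,@@,,
,,,@<,,,
,,,@@,,,
,,,,@@,,
,,,,,,,,
,,,,,,,,
[17] ,,,,,,,,
,,,,,,,,
,,,,,,,,
,,,,@@,,
,,,@,,,,
,,,@v,,,
,,,,@@,,
,,,,,,,,
,,,,,,,,
[18] ,,,,,,,,
,,,,,,,,
,,,,,,,,
,,,,@@,,
,,,@,,,,
,,,@,>,,
,,,,@@,,
,,,,,,,,
,,,,,,,,

5,5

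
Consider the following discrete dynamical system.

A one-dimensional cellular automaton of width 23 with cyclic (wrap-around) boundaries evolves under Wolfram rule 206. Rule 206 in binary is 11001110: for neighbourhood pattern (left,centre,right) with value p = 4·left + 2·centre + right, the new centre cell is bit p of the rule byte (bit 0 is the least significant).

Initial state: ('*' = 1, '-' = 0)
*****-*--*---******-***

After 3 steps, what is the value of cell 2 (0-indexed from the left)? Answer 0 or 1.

step 0: *****-*--*---******-***
step 1: *****-*-**--*******-***
step 2: *****-*-**-********-***
step 3: *****-*-**-********-***

1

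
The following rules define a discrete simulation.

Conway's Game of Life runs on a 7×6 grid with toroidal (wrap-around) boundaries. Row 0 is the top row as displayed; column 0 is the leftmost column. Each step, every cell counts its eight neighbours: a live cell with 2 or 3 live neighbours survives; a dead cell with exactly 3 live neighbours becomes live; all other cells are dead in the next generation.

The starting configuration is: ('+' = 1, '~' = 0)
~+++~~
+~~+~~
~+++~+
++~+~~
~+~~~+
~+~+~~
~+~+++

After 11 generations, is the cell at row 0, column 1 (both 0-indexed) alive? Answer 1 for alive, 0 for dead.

1

0) ~+++~~
+~~+~~
~+++~+
++~+~~
~+~~~+
~+~+~~
~+~+++
1) ~+~~~+
+~~~~~
~~~+~+
~~~+~+
~+~~+~
~+~+~+
~+~~~~
2) ~+~~~~
+~~~++
+~~~~+
+~++~+
~~~+~+
~+~~+~
~+~~+~
3) ~+~~+~
~+~~+~
~~~+~~
~+++~~
~+~+~+
+~++++
+++~~~
4) ~~~+~+
~~+++~
~+~++~
++~+~~
~~~~~+
~~~~~~
~~~~~~
5) ~~++~~
~~~~~+
++~~~+
++~+~+
+~~~~~
~~~~~~
~~~~~~
6) ~~~~~~
~++~++
~++~~~
~~+~+~
++~~~+
~~~~~~
~~~~~~
7) ~~~~~~
++++~~
+~~~++
~~++~+
++~~~+
+~~~~~
~~~~~~
8) ~++~~~
+++++~
~~~~~~
~~++~~
~++~++
++~~~+
~~~~~~
9) +~~~~~
+~~+~~
~~~~+~
~++++~
~~~~++
~++~++
~~+~~~
10) ~+~~~~
~~~~~+
~+~~++
~~+~~~
~~~~~~
+++~++
+~++~+
11) ~++~++
~~~~++
+~~~++
~~~~~~
+~++~+
~~+~+~
~~~+~~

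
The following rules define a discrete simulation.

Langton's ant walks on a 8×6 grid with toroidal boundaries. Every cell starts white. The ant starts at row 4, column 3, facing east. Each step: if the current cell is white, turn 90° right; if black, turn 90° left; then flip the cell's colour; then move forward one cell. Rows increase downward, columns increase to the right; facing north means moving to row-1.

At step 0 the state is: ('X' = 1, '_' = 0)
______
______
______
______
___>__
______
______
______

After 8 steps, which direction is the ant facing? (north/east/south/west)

west

k=0  ______
______
______
______
___>__
______
______
______
k=1  ______
______
______
______
___X__
___v__
______
______
k=2  ______
______
______
______
___X__
__<X__
______
______
k=3  ______
______
______
______
__^X__
__XX__
______
______
k=4  ______
______
______
______
__X>__
__XX__
______
______
k=5  ______
______
______
___^__
__X___
__XX__
______
______
k=6  ______
______
______
___X>_
__X___
__XX__
______
______
k=7  ______
______
______
___XX_
__X_v_
__XX__
______
______
k=8  ______
______
______
___XX_
__X<X_
__XX__
______
______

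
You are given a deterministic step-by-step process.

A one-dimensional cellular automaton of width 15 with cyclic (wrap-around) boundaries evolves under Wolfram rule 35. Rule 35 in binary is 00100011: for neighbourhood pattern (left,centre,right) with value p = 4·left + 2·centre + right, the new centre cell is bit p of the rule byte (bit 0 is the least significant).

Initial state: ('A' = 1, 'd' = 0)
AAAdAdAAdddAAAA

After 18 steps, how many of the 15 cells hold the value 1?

8

gen 0: AAAdAdAAdddAAAA
gen 1: dddAdAdddAAdddd
gen 2: AAAdAddAAdddAAA
gen 3: dddAddAdddAAddd
gen 4: AAAddAddAAdddAA
gen 5: ddddAddAdddAAdd
gen 6: AAAAddAddAAdddA
gen 7: dddddAddAdddAAd
gen 8: AAAAAddAddAAddd
gen 9: ddddddAddAdddAA
gen 10: dAAAAAddAddAAdd
gen 11: AddddddAddAdddA
gen 12: ddAAAAAddAddAAd
gen 13: AAddddddAddAddd
gen 14: dddAAAAAddAddAA
gen 15: dAAddddddAddAdd
gen 16: AdddAAAAAddAddA
gen 17: ddAAddddddAddAd
gen 18: AAdddAAAAAddAdd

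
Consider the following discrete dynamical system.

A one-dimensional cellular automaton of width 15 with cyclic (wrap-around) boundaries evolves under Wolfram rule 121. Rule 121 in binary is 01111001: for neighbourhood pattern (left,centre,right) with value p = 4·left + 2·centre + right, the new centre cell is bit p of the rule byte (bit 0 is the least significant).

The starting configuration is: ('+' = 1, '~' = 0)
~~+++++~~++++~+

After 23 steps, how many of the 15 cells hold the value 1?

12

gen 0: ~~+++++~~++++~+
gen 1: +~+~~~++~+~~++~
gen 2: ~+~++~+++~+~+++
gen 3: +~+++++~++~++~+
gen 4: +++~~~+++++++++
gen 5: ~~+++~+~~~~~~~~
gen 6: +~+~++~++++++++
gen 7: ++~+++++~~~~~~~
gen 8: ++++~~~+++++++~
gen 9: +~~+++~+~~~~~++
gen 10: ++~+~++~++++~+~
gen 11: +++~+++++~~++~+
gen 12: ~~+++~~~++~++++
gen 13: +~+~+++~++++~~+
gen 14: ++~++~+++~~++~+
gen 15: ~++++++~++~++++
gen 16: ++~~~~++++++~~+
gen 17: ~++++~+~~~~++~+
gen 18: ++~~++~+++~+++~
gen 19: +++~++++~+++~++
gen 20: ~~+++~~+++~+++~
gen 21: +~+~++~+~+++~++
gen 22: ++~++++~++~+++~
gen 23: ++++~~++++++~++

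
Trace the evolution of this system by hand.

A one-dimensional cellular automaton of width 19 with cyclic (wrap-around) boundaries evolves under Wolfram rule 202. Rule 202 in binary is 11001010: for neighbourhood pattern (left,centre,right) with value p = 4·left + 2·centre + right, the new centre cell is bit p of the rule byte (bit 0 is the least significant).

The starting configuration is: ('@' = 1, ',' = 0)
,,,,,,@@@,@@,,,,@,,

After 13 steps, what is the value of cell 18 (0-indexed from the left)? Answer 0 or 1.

1

gen 0: ,,,,,,@@@,@@,,,,@,,
gen 1: ,,,,,@@@@,@@,,,@,,,
gen 2: ,,,,@@@@@,@@,,@,,,,
gen 3: ,,,@@@@@@,@@,@,,,,,
gen 4: ,,@@@@@@@,@@,,,,,,,
gen 5: ,@@@@@@@@,@@,,,,,,,
gen 6: @@@@@@@@@,@@,,,,,,,
gen 7: @@@@@@@@@,@@,,,,,,@
gen 8: @@@@@@@@@,@@,,,,,@@
gen 9: @@@@@@@@@,@@,,,,@@@
gen 10: @@@@@@@@@,@@,,,@@@@
gen 11: @@@@@@@@@,@@,,@@@@@
gen 12: @@@@@@@@@,@@,@@@@@@
gen 13: @@@@@@@@@,@@,@@@@@@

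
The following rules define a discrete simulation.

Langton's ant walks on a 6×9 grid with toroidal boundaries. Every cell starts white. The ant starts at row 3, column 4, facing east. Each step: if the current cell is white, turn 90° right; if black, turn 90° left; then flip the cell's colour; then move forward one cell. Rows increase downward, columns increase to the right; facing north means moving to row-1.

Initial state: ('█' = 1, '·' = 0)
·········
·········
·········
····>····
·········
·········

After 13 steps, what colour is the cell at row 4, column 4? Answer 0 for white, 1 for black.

1

k=0  ·········
·········
·········
····>····
·········
·········
k=1  ·········
·········
·········
····█····
····v····
·········
k=2  ·········
·········
·········
····█····
···<█····
·········
k=3  ·········
·········
·········
···^█····
···██····
·········
k=4  ·········
·········
·········
···█>····
···██····
·········
k=5  ·········
·········
····^····
···█·····
···██····
·········
k=6  ·········
·········
····█>···
···█·····
···██····
·········
k=7  ·········
·········
····██···
···█·v···
···██····
·········
k=8  ·········
·········
····██···
···█<█···
···██····
·········
k=9  ·········
·········
····^█···
···███···
···██····
·········
k=10  ·········
·········
···<·█···
···███···
···██····
·········
k=11  ·········
···^·····
···█·█···
···███···
···██····
·········
k=12  ·········
···█>····
···█·█···
···███···
···██····
·········
k=13  ·········
···██····
···█v█···
···███···
···██····
·········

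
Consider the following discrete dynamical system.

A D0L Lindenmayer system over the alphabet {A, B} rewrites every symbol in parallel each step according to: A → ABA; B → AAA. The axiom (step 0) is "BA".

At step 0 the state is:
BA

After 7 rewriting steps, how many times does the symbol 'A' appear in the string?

3281

t=0: BA
t=1: AAAABA
t=2: ABAABAABAABAAAAABA
t=3: ABAAAAABAABAAAAABAABAAAAABAABAAAAABAABAABAABAABAAAAABA
t=4: ABAAAAABAABAABAABAABAAAAABAABAAAAABAABAABAABAABAAAAABAABAA…AABAABAAAAABAABAAAAABAABAAAAABAABAAAAABAABAABAABAABAAAAABA  (len 162)
t=5: ABAAAAABAABAABAABAABAAAAABAABAAAAABAABAAAAABAABAAAAABAABAA…AABAABAAAAABAABAAAAABAABAAAAABAABAAAAABAABAABAABAABAAAAABA  (len 486)
t=6: ABAAAAABAABAABAABAABAAAAABAABAAAAABAABAAAAABAABAAAAABAABAA…AABAABAAAAABAABAAAAABAABAAAAABAABAAAAABAABAABAABAABAAAAABA  (len 1458)
t=7: ABAAAAABAABAABAABAABAAAAABAABAAAAABAABAAAAABAABAAAAABAABAA…AABAABAAAAABAABAAAAABAABAAAAABAABAAAAABAABAABAABAABAAAAABA  (len 4374)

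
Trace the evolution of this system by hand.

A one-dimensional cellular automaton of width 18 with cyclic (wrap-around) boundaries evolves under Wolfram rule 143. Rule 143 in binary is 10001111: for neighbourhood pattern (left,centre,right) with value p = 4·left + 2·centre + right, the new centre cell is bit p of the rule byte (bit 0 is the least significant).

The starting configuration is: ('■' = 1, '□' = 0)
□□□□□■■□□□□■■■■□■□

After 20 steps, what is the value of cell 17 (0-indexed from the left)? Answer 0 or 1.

0

0) □□□□□■■□□□□■■■■□■□
1) ■■■■■■□□■■■■■■□□■□
2) ■■■■■□□■■■■■■□□■■□
3) ■■■■□□■■■■■■□□■■□□
4) ■■■□□■■■■■■□□■■□□■
5) ■■□□■■■■■■□□■■□□■■
6) ■□□■■■■■■□□■■□□■■■
7) □□■■■■■■□□■■□□■■■■
8) □■■■■■■□□■■□□■■■■□
9) ■■■■■■□□■■□□■■■■□□
10) ■■■■■□□■■□□■■■■□□■
11) ■■■■□□■■□□■■■■□□■■
12) ■■■□□■■□□■■■■□□■■■
13) ■■□□■■□□■■■■□□■■■■
14) ■□□■■□□■■■■□□■■■■■
15) □□■■□□■■■■□□■■■■■■
16) □■■□□■■■■□□■■■■■■□
17) ■■□□■■■■□□■■■■■■□□
18) ■□□■■■■□□■■■■■■□□■
19) □□■■■■□□■■■■■■□□■■
20) □■■■■□□■■■■■■□□■■□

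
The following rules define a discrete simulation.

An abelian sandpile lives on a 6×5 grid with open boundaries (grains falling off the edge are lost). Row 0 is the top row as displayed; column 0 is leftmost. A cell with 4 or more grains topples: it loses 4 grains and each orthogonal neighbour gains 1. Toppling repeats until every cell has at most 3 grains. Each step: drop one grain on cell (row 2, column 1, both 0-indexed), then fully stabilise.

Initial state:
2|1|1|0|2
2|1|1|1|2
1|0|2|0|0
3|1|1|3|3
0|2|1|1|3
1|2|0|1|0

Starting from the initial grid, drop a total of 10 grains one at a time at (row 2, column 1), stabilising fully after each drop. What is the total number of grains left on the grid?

48

t=0: 2|1|1|0|2
2|1|1|1|2
1|0|2|0|0
3|1|1|3|3
0|2|1|1|3
1|2|0|1|0
t=1: 2|1|1|0|2
2|1|1|1|2
1|1|2|0|0
3|1|1|3|3
0|2|1|1|3
1|2|0|1|0
t=2: 2|1|1|0|2
2|1|1|1|2
1|2|2|0|0
3|1|1|3|3
0|2|1|1|3
1|2|0|1|0
t=3: 2|1|1|0|2
2|1|1|1|2
1|3|2|0|0
3|1|1|3|3
0|2|1|1|3
1|2|0|1|0
t=4: 2|1|1|0|2
2|2|1|1|2
2|0|3|0|0
3|2|1|3|3
0|2|1|1|3
1|2|0|1|0
t=5: 2|1|1|0|2
2|2|1|1|2
2|1|3|0|0
3|2|1|3|3
0|2|1|1|3
1|2|0|1|0
t=6: 2|1|1|0|2
2|2|1|1|2
2|2|3|0|0
3|2|1|3|3
0|2|1|1|3
1|2|0|1|0
t=7: 2|1|1|0|2
2|2|1|1|2
2|3|3|0|0
3|2|1|3|3
0|2|1|1|3
1|2|0|1|0
t=8: 2|1|1|0|2
2|3|2|1|2
3|1|0|1|0
3|3|2|3|3
0|2|1|1|3
1|2|0|1|0
t=9: 2|1|1|0|2
2|3|2|1|2
3|2|0|1|0
3|3|2|3|3
0|2|1|1|3
1|2|0|1|0
t=10: 2|1|1|0|2
2|3|2|1|2
3|3|0|1|0
3|3|2|3|3
0|2|1|1|3
1|2|0|1|0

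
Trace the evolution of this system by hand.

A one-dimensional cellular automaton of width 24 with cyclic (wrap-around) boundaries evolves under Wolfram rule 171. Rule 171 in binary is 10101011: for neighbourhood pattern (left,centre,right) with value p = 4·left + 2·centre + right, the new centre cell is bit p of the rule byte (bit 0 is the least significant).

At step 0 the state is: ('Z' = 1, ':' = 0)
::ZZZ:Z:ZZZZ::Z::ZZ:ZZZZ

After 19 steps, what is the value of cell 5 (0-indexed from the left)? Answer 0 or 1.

0

[0] ::ZZZ:Z:ZZZZ::Z::ZZ:ZZZZ
[1] :ZZZ:Z:ZZZZ::Z::ZZ:ZZZZ:
[2] ZZZ:Z:ZZZZ::Z::ZZ:ZZZZ::
[3] ZZ:Z:ZZZZ::Z::ZZ:ZZZZ::Z
[4] Z:Z:ZZZZ::Z::ZZ:ZZZZ::ZZ
[5] :Z:ZZZZ::Z::ZZ:ZZZZ::ZZZ
[6] Z:ZZZZ::Z::ZZ:ZZZZ::ZZZ:
[7] :ZZZZ::Z::ZZ:ZZZZ::ZZZ:Z
[8] ZZZZ::Z::ZZ:ZZZZ::ZZZ:Z:
[9] ZZZ::Z::ZZ:ZZZZ::ZZZ:Z:Z
[10] ZZ::Z::ZZ:ZZZZ::ZZZ:Z:ZZ
[11] Z::Z::ZZ:ZZZZ::ZZZ:Z:ZZZ
[12] ::Z::ZZ:ZZZZ::ZZZ:Z:ZZZZ
[13] :Z::ZZ:ZZZZ::ZZZ:Z:ZZZZ:
[14] Z::ZZ:ZZZZ::ZZZ:Z:ZZZZ::
[15] ::ZZ:ZZZZ::ZZZ:Z:ZZZZ::Z
[16] :ZZ:ZZZZ::ZZZ:Z:ZZZZ::Z:
[17] ZZ:ZZZZ::ZZZ:Z:ZZZZ::Z::
[18] Z:ZZZZ::ZZZ:Z:ZZZZ::Z::Z
[19] :ZZZZ::ZZZ:Z:ZZZZ::Z::ZZ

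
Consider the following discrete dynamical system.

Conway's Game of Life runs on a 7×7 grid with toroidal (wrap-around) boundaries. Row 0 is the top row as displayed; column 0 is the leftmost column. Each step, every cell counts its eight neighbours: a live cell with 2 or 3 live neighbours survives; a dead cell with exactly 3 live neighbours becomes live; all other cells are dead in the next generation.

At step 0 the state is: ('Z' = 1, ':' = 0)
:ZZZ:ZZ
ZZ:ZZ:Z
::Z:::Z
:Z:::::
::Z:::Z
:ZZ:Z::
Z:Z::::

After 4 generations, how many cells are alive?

21

step 0: :ZZZ:ZZ
ZZ:ZZ:Z
::Z:::Z
:Z:::::
::Z:::Z
:ZZ:Z::
Z:Z::::
step 1: :::::Z:
::::Z::
::ZZ:ZZ
ZZZ::::
Z:ZZ:::
Z:Z::::
Z:::ZZZ
step 2: :::::::
:::ZZ:Z
Z:ZZZZZ
Z:::Z::
Z::Z::Z
Z:Z:ZZ:
ZZ::ZZ:
step 3: Z::Z::Z
Z:Z:::Z
ZZZ::::
::Z::::
Z::Z:::
::Z::::
ZZ:ZZZ:
step 4: :::Z:::
::ZZ:::
Z:ZZ::Z
Z:ZZ:::
:ZZZ:::
Z:Z:::Z
ZZ:ZZZ:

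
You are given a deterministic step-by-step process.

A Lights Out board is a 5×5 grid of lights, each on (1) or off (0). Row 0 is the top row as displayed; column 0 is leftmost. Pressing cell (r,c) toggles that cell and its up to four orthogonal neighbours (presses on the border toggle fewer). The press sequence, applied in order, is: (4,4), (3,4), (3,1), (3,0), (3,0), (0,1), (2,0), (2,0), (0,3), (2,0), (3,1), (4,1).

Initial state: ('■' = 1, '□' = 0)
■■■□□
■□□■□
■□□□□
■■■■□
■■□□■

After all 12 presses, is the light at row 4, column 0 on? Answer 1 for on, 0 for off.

0

[0] ■■■□□
■□□■□
■□□□□
■■■■□
■■□□■
[1] ■■■□□
■□□■□
■□□□□
■■■■■
■■□■□
[2] ■■■□□
■□□■□
■□□□■
■■■□□
■■□■■
[3] ■■■□□
■□□■□
■■□□■
□□□□□
■□□■■
[4] ■■■□□
■□□■□
□■□□■
■■□□□
□□□■■
[5] ■■■□□
■□□■□
■■□□■
□□□□□
■□□■■
[6] □□□□□
■■□■□
■■□□■
□□□□□
■□□■■
[7] □□□□□
□■□■□
□□□□■
■□□□□
■□□■■
[8] □□□□□
■■□■□
■■□□■
□□□□□
■□□■■
[9] □□■■■
■■□□□
■■□□■
□□□□□
■□□■■
[10] □□■■■
□■□□□
□□□□■
■□□□□
■□□■■
[11] □□■■■
□■□□□
□■□□■
□■■□□
■■□■■
[12] □□■■■
□■□□□
□■□□■
□□■□□
□□■■■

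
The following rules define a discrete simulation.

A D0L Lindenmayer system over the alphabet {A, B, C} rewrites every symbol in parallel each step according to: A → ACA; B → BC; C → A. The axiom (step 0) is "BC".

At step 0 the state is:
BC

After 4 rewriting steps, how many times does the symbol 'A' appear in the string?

20

step 0: BC
step 1: BCA
step 2: BCAACA
step 3: BCAACAACAAACA
step 4: BCAACAACAAACAACAAACAACAACAAACA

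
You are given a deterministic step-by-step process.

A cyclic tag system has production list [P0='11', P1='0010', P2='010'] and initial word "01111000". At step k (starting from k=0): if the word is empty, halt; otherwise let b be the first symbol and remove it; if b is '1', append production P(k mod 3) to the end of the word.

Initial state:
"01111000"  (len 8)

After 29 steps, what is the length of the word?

0) "01111000"  (len 8)
1) "1111000"  (len 7)
2) "1110000010"  (len 10)
3) "110000010010"  (len 12)
4) "1000001001011"  (len 13)
5) "0000010010110010"  (len 16)
6) "000010010110010"  (len 15)
7) "00010010110010"  (len 14)
8) "0010010110010"  (len 13)
9) "010010110010"  (len 12)
10) "10010110010"  (len 11)
11) "00101100100010"  (len 14)
12) "0101100100010"  (len 13)
13) "101100100010"  (len 12)
14) "011001000100010"  (len 15)
15) "11001000100010"  (len 14)
16) "100100010001011"  (len 15)
17) "001000100010110010"  (len 18)
18) "01000100010110010"  (len 17)
19) "1000100010110010"  (len 16)
20) "0001000101100100010"  (len 19)
21) "001000101100100010"  (len 18)
22) "01000101100100010"  (len 17)
23) "1000101100100010"  (len 16)
24) "000101100100010010"  (len 18)
25) "00101100100010010"  (len 17)
26) "0101100100010010"  (len 16)
27) "101100100010010"  (len 15)
28) "0110010001001011"  (len 16)
29) "110010001001011"  (len 15)

15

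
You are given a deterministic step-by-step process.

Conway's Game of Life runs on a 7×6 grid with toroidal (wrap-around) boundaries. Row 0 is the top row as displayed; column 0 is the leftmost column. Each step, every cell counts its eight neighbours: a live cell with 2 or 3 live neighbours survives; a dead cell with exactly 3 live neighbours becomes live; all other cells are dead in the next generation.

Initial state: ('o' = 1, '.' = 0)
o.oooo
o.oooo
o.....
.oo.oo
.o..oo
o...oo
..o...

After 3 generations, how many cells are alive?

18

k=0  o.oooo
o.oooo
o.....
.oo.oo
.o..oo
o...oo
..o...
k=1  o.....
..o...
......
.oooo.
.oo...
oo.oo.
..o...
k=2  .o....
......
.o....
.o.o..
.....o
o..o..
o.oo.o
k=3  ooo...
......
..o...
o.o...
o.o.o.
oooo..
o.oooo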